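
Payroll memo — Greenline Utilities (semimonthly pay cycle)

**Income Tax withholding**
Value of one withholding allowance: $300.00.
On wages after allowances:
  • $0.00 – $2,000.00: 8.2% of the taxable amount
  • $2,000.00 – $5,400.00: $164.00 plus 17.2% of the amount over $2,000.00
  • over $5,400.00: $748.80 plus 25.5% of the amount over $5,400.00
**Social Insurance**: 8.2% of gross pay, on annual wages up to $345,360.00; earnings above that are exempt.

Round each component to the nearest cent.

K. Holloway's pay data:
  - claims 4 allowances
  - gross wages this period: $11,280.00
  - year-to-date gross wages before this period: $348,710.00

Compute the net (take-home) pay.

$9,337.80

Income Tax: taxable = $11,280.00 − 4×$300.00 = $10,080.00
  $748.80 + 25.5% × ($10,080.00 − $5,400.00) = $748.80 + 25.5% × $4,680.00 = $1,942.20
Social Insurance: YTD $348,710.00 ≥ cap $345,360.00 → $0.00
Total withheld: $1,942.20 + $0.00 = $1,942.20
Net pay: $11,280.00 − $1,942.20 = $9,337.80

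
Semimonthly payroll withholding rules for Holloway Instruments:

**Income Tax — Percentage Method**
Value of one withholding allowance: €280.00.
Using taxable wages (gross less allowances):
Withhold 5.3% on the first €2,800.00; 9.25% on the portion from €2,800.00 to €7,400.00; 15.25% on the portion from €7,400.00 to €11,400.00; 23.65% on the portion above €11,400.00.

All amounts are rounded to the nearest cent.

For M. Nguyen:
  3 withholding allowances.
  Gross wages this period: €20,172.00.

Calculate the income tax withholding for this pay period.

Income Tax: taxable = €20,172.00 − 3×€280.00 = €19,332.00
  €1,183.90 + 23.65% × (€19,332.00 − €11,400.00) = €1,183.90 + 23.65% × €7,932.00 = €3,059.82

€3,059.82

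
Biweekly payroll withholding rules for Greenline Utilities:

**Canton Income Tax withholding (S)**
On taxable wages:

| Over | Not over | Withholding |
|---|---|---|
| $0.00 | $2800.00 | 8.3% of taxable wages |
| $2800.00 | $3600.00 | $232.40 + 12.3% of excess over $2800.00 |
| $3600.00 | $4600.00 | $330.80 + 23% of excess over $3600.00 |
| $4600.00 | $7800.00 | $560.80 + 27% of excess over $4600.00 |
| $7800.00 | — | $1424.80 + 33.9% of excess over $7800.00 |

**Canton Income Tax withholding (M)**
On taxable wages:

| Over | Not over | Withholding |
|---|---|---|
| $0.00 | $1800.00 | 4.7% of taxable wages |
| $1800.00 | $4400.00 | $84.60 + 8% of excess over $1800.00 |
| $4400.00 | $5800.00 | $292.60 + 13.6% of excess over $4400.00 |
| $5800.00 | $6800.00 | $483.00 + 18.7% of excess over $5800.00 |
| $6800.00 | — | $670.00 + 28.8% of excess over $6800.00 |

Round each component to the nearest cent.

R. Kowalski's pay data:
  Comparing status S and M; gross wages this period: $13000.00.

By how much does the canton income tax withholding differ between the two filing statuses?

$732.00

Canton Income Tax (S): taxable = $13000.00
  $1424.80 + 33.9% × ($13000.00 − $7800.00) = $1424.80 + 33.9% × $5200.00 = $3187.60
Canton Income Tax (M): taxable = $13000.00
  $670.00 + 28.8% × ($13000.00 − $6800.00) = $670.00 + 28.8% × $6200.00 = $2455.60
Difference: |$3187.60 − $2455.60| = $732.00 (higher under S)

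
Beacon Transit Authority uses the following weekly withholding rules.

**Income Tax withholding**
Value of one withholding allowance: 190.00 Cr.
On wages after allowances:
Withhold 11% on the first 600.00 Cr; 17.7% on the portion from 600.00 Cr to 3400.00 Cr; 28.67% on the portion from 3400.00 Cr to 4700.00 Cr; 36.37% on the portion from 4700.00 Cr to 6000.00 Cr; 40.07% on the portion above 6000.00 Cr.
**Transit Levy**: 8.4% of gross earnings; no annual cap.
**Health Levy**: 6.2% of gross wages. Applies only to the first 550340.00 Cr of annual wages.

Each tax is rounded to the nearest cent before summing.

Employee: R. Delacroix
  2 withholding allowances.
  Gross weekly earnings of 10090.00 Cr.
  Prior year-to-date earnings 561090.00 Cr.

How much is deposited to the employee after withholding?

6348.72 Cr

Income Tax: taxable = 10090.00 Cr − 2×190.00 Cr = 9710.00 Cr
  1407.12 Cr + 40.07% × (9710.00 Cr − 6000.00 Cr) = 1407.12 Cr + 40.07% × 3710.00 Cr = 2893.72 Cr
Transit Levy: 8.4% × 10090.00 Cr = 847.56 Cr
Health Levy: YTD 561090.00 Cr ≥ cap 550340.00 Cr → 0.00 Cr
Total withheld: 2893.72 Cr + 847.56 Cr + 0.00 Cr = 3741.28 Cr
Net pay: 10090.00 Cr − 3741.28 Cr = 6348.72 Cr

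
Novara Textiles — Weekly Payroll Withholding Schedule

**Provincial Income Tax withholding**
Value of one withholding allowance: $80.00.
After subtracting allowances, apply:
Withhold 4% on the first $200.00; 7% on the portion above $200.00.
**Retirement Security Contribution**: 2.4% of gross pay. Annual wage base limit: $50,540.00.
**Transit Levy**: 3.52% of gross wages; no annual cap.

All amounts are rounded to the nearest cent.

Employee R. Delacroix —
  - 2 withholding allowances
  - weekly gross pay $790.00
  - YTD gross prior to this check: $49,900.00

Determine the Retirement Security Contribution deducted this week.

$15.36

Retirement Security Contribution: cap $50,540.00 − YTD $49,900.00 = $640.00 subject; 2.4% × $640.00 = $15.36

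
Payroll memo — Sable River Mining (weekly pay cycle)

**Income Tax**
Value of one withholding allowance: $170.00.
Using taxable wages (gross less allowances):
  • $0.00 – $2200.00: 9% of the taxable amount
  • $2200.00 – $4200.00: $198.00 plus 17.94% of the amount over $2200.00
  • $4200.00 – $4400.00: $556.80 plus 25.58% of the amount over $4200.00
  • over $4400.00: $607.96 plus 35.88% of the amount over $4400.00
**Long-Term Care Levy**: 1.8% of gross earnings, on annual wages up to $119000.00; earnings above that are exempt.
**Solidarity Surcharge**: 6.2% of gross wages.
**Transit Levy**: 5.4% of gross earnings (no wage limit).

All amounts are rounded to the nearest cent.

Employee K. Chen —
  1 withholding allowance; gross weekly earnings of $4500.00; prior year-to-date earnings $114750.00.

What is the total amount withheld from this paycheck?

Income Tax: taxable = $4500.00 − 1×$170.00 = $4330.00
  $556.80 + 25.58% × ($4330.00 − $4200.00) = $556.80 + 25.58% × $130.00 = $590.05
Long-Term Care Levy: cap $119000.00 − YTD $114750.00 = $4250.00 subject; 1.8% × $4250.00 = $76.50
Solidarity Surcharge: 6.2% × $4500.00 = $279.00
Transit Levy: 5.4% × $4500.00 = $243.00
Total: $590.05 + $76.50 + $279.00 + $243.00 = $1188.55

$1188.55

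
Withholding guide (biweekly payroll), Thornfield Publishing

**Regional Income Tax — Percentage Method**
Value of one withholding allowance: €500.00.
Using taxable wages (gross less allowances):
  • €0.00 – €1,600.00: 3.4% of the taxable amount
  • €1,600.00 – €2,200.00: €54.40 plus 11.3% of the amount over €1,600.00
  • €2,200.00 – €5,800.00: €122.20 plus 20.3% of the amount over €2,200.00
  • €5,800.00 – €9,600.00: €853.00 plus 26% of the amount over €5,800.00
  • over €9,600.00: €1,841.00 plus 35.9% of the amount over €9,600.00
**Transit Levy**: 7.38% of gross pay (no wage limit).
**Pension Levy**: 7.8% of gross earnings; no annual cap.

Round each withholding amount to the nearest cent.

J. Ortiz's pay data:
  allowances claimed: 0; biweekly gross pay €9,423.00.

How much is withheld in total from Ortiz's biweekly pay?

Regional Income Tax: taxable = €9,423.00
  €853.00 + 26% × (€9,423.00 − €5,800.00) = €853.00 + 26% × €3,623.00 = €1,794.98
Transit Levy: 7.38% × €9,423.00 = €695.42
Pension Levy: 7.8% × €9,423.00 = €734.99
Total: €1,794.98 + €695.42 + €734.99 = €3,225.39

€3,225.39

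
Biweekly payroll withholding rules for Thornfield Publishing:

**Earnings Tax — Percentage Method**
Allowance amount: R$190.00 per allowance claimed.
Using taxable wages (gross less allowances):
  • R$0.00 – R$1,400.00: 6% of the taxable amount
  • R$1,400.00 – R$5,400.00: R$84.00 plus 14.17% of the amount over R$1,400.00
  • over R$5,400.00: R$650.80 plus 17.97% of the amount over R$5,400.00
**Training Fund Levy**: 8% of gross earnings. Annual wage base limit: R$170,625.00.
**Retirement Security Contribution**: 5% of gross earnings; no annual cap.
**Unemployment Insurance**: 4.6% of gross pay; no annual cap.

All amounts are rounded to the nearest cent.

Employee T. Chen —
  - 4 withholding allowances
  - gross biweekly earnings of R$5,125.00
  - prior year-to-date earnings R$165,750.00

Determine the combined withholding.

Earnings Tax: taxable = R$5,125.00 − 4×R$190.00 = R$4,365.00
  R$84.00 + 14.17% × (R$4,365.00 − R$1,400.00) = R$84.00 + 14.17% × R$2,965.00 = R$504.14
Training Fund Levy: cap R$170,625.00 − YTD R$165,750.00 = R$4,875.00 subject; 8% × R$4,875.00 = R$390.00
Retirement Security Contribution: 5% × R$5,125.00 = R$256.25
Unemployment Insurance: 4.6% × R$5,125.00 = R$235.75
Total: R$504.14 + R$390.00 + R$256.25 + R$235.75 = R$1,386.14

R$1,386.14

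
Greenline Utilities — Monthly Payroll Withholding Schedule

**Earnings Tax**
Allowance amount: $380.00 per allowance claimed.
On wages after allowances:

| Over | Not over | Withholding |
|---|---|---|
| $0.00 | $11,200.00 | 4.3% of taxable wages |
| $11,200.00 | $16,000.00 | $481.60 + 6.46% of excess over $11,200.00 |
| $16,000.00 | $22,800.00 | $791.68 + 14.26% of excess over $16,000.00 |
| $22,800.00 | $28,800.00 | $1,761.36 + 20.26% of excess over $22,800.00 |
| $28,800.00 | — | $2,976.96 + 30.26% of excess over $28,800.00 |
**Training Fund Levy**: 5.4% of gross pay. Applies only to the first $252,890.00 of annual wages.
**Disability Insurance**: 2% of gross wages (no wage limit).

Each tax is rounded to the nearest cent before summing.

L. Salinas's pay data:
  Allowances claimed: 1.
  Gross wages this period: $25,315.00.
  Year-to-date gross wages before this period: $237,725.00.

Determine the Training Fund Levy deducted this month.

Training Fund Levy: cap $252,890.00 − YTD $237,725.00 = $15,165.00 subject; 5.4% × $15,165.00 = $818.91

$818.91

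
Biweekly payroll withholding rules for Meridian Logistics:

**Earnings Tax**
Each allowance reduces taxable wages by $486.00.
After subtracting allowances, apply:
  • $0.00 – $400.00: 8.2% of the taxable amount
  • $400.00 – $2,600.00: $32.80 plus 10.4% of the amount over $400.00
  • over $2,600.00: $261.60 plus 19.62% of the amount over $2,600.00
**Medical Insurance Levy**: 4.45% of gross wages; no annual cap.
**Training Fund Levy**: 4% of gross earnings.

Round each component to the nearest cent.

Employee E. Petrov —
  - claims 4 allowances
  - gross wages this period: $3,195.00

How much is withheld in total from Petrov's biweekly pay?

Earnings Tax: taxable = $3,195.00 − 4×$486.00 = $1,251.00
  $32.80 + 10.4% × ($1,251.00 − $400.00) = $32.80 + 10.4% × $851.00 = $121.30
Medical Insurance Levy: 4.45% × $3,195.00 = $142.18
Training Fund Levy: 4% × $3,195.00 = $127.80
Total: $121.30 + $142.18 + $127.80 = $391.28

$391.28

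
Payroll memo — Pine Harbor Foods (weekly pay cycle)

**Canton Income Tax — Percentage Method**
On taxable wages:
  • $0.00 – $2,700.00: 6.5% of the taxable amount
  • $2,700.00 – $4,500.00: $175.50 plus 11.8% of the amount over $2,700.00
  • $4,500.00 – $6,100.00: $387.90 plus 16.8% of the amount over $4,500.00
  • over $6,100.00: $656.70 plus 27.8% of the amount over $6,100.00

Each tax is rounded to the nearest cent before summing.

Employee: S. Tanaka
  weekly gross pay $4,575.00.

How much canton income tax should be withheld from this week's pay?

$400.50

Canton Income Tax: taxable = $4,575.00
  $387.90 + 16.8% × ($4,575.00 − $4,500.00) = $387.90 + 16.8% × $75.00 = $400.50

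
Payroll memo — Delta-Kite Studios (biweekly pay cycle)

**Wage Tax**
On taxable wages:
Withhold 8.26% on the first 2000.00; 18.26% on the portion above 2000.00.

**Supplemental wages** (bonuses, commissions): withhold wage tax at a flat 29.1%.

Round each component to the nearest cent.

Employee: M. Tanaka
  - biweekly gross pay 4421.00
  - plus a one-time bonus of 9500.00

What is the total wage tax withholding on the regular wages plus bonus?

Wage Tax: taxable = 4421.00
  165.20 + 18.26% × (4421.00 − 2000.00) = 165.20 + 18.26% × 2421.00 = 607.27
Supplemental (29.1% flat on bonus): 29.1% × 9500.00 = 2764.50
Total wage tax: 607.27 + 2764.50 = 3371.77

3371.77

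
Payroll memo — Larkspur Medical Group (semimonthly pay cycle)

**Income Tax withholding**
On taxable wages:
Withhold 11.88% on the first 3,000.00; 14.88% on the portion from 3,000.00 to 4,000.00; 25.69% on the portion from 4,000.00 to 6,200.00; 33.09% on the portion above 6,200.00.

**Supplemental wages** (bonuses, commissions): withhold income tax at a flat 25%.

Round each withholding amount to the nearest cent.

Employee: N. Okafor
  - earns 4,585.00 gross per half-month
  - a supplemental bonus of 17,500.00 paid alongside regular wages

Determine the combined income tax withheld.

5,030.49

Income Tax: taxable = 4,585.00
  505.20 + 25.69% × (4,585.00 − 4,000.00) = 505.20 + 25.69% × 585.00 = 655.49
Supplemental (25% flat on bonus): 25% × 17,500.00 = 4,375.00
Total income tax: 655.49 + 4,375.00 = 5,030.49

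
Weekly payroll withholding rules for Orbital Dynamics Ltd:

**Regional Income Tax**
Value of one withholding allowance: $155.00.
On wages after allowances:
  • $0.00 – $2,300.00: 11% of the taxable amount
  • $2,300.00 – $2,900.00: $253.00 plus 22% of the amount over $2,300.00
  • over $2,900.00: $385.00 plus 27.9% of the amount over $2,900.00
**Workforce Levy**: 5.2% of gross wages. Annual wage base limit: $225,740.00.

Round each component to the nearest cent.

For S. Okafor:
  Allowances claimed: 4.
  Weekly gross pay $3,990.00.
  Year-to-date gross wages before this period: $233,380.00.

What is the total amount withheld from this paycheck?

$516.13

Regional Income Tax: taxable = $3,990.00 − 4×$155.00 = $3,370.00
  $385.00 + 27.9% × ($3,370.00 − $2,900.00) = $385.00 + 27.9% × $470.00 = $516.13
Workforce Levy: YTD $233,380.00 ≥ cap $225,740.00 → $0.00
Total: $516.13 + $0.00 = $516.13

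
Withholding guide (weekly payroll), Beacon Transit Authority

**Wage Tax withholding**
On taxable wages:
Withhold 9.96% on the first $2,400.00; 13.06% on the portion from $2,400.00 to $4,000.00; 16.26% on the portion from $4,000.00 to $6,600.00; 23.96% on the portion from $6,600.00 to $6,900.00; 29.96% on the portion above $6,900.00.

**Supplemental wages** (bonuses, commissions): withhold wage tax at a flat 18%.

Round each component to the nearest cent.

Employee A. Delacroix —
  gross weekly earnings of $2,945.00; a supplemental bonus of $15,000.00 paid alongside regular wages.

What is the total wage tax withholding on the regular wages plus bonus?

$3,010.22

Wage Tax: taxable = $2,945.00
  $239.04 + 13.06% × ($2,945.00 − $2,400.00) = $239.04 + 13.06% × $545.00 = $310.22
Supplemental (18% flat on bonus): 18% × $15,000.00 = $2,700.00
Total wage tax: $310.22 + $2,700.00 = $3,010.22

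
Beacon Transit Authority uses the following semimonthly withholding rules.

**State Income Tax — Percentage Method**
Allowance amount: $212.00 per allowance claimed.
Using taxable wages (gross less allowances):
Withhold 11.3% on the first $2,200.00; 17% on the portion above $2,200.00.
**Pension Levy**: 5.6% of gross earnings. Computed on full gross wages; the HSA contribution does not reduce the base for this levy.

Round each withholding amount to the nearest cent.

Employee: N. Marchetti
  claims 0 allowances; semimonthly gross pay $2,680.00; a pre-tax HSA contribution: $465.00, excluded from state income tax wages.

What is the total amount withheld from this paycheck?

$401.23

State Income Tax: taxable = $2,680.00 − $465.00 = $2,215.00
  $248.60 + 17% × ($2,215.00 − $2,200.00) = $248.60 + 17% × $15.00 = $251.15
Pension Levy: 5.6% × $2,680.00 = $150.08
Total: $251.15 + $150.08 = $401.23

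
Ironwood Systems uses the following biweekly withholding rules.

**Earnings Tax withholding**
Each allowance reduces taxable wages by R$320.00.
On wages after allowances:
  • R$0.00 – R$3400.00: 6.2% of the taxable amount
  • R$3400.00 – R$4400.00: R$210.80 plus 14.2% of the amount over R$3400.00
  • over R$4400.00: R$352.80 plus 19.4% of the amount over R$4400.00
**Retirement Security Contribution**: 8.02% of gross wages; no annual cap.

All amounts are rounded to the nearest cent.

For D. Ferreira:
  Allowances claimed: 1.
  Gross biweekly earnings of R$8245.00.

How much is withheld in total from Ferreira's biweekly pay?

Earnings Tax: taxable = R$8245.00 − 1×R$320.00 = R$7925.00
  R$352.80 + 19.4% × (R$7925.00 − R$4400.00) = R$352.80 + 19.4% × R$3525.00 = R$1036.65
Retirement Security Contribution: 8.02% × R$8245.00 = R$661.25
Total: R$1036.65 + R$661.25 = R$1697.90

R$1697.90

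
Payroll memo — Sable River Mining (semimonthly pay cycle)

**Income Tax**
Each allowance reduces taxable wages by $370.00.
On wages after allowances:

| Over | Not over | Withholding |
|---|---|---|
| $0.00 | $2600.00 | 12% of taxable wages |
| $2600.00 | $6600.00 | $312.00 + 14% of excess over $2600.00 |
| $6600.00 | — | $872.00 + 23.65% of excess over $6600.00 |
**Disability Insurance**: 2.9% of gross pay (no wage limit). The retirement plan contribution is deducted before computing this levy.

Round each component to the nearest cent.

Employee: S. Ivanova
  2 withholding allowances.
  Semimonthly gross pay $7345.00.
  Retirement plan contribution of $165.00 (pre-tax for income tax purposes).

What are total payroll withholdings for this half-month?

$1057.82

Income Tax: taxable = $7345.00 − $165.00 − 2×$370.00 = $6440.00
  $312.00 + 14% × ($6440.00 − $2600.00) = $312.00 + 14% × $3840.00 = $849.60
Disability Insurance: 2.9% × $7180.00 = $208.22
Total: $849.60 + $208.22 = $1057.82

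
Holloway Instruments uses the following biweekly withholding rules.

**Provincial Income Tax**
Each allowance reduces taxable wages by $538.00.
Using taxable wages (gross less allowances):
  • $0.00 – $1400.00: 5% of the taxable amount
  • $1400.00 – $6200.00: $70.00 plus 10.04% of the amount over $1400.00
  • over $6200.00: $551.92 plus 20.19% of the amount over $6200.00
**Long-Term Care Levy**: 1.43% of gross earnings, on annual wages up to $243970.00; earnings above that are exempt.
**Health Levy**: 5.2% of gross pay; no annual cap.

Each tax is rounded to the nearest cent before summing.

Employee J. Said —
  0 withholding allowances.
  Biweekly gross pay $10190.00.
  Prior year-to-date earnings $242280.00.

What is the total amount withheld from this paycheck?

$1911.55

Provincial Income Tax: taxable = $10190.00
  $551.92 + 20.19% × ($10190.00 − $6200.00) = $551.92 + 20.19% × $3990.00 = $1357.50
Long-Term Care Levy: cap $243970.00 − YTD $242280.00 = $1690.00 subject; 1.43% × $1690.00 = $24.17
Health Levy: 5.2% × $10190.00 = $529.88
Total: $1357.50 + $24.17 + $529.88 = $1911.55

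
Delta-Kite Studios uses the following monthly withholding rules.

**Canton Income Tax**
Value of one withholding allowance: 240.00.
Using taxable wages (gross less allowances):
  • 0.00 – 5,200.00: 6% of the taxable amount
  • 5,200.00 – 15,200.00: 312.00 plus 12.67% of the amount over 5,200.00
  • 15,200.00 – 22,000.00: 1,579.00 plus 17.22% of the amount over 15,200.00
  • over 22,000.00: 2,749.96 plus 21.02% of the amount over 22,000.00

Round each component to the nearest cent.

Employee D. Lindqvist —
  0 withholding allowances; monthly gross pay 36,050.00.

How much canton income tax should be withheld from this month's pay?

5,703.27

Canton Income Tax: taxable = 36,050.00
  2,749.96 + 21.02% × (36,050.00 − 22,000.00) = 2,749.96 + 21.02% × 14,050.00 = 5,703.27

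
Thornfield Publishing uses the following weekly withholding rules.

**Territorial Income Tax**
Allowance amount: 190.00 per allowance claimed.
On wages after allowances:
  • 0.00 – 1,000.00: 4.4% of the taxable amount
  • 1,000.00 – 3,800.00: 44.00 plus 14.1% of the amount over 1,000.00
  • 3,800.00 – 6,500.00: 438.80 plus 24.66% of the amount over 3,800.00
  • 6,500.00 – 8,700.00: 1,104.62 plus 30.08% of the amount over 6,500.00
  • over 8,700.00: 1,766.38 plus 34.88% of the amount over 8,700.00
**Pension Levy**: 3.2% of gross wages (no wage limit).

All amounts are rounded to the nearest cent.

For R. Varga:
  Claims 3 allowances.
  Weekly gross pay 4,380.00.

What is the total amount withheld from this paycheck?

581.43

Territorial Income Tax: taxable = 4,380.00 − 3×190.00 = 3,810.00
  438.80 + 24.66% × (3,810.00 − 3,800.00) = 438.80 + 24.66% × 10.00 = 441.27
Pension Levy: 3.2% × 4,380.00 = 140.16
Total: 441.27 + 140.16 = 581.43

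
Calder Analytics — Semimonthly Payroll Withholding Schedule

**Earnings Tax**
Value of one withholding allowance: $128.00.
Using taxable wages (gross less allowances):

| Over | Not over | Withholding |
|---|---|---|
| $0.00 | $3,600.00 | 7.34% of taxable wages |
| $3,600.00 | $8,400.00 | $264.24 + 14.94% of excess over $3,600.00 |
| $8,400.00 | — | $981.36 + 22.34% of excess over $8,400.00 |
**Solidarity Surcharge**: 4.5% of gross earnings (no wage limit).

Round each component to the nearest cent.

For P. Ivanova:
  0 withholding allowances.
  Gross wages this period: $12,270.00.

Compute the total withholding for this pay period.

Earnings Tax: taxable = $12,270.00
  $981.36 + 22.34% × ($12,270.00 − $8,400.00) = $981.36 + 22.34% × $3,870.00 = $1,845.92
Solidarity Surcharge: 4.5% × $12,270.00 = $552.15
Total: $1,845.92 + $552.15 = $2,398.07

$2,398.07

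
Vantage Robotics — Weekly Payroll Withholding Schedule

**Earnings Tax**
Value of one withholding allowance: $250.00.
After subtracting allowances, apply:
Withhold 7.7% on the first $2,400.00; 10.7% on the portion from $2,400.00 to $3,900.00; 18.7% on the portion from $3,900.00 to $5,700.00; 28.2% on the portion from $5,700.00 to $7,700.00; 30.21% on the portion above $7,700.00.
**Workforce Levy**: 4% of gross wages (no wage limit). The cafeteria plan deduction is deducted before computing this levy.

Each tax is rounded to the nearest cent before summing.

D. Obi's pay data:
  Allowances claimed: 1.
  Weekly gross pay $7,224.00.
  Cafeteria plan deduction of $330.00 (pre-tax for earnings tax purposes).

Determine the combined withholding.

Earnings Tax: taxable = $7,224.00 − $330.00 − 1×$250.00 = $6,644.00
  $681.90 + 28.2% × ($6,644.00 − $5,700.00) = $681.90 + 28.2% × $944.00 = $948.11
Workforce Levy: 4% × $6,894.00 = $275.76
Total: $948.11 + $275.76 = $1,223.87

$1,223.87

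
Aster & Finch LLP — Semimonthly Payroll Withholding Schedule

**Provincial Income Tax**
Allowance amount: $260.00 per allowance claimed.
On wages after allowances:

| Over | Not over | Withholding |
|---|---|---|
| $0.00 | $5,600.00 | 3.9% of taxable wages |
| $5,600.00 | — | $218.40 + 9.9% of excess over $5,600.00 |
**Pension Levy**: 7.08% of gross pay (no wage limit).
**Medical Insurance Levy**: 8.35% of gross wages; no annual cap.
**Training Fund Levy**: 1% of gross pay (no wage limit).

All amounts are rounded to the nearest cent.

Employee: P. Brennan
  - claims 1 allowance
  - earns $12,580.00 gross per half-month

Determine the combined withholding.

Provincial Income Tax: taxable = $12,580.00 − 1×$260.00 = $12,320.00
  $218.40 + 9.9% × ($12,320.00 − $5,600.00) = $218.40 + 9.9% × $6,720.00 = $883.68
Pension Levy: 7.08% × $12,580.00 = $890.66
Medical Insurance Levy: 8.35% × $12,580.00 = $1,050.43
Training Fund Levy: 1% × $12,580.00 = $125.80
Total: $883.68 + $890.66 + $1,050.43 + $125.80 = $2,950.57

$2,950.57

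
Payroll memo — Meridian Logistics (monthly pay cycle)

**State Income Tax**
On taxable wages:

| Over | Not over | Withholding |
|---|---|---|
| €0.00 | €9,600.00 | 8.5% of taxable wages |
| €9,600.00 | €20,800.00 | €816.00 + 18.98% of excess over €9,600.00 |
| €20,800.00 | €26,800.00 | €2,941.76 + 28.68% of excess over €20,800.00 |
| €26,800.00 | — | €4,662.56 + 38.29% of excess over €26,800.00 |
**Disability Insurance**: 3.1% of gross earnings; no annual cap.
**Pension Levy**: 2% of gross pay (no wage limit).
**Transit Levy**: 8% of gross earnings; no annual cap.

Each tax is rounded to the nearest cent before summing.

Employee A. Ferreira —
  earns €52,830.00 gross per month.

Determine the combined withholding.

State Income Tax: taxable = €52,830.00
  €4,662.56 + 38.29% × (€52,830.00 − €26,800.00) = €4,662.56 + 38.29% × €26,030.00 = €14,629.45
Disability Insurance: 3.1% × €52,830.00 = €1,637.73
Pension Levy: 2% × €52,830.00 = €1,056.60
Transit Levy: 8% × €52,830.00 = €4,226.40
Total: €14,629.45 + €1,637.73 + €1,056.60 + €4,226.40 = €21,550.18

€21,550.18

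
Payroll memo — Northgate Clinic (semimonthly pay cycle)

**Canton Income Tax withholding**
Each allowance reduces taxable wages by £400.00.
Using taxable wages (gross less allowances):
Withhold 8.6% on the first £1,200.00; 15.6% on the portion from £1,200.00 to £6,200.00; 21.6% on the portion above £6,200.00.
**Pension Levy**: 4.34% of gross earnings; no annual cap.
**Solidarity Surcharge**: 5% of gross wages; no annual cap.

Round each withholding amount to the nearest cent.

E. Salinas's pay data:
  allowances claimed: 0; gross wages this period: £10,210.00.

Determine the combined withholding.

Canton Income Tax: taxable = £10,210.00
  £883.20 + 21.6% × (£10,210.00 − £6,200.00) = £883.20 + 21.6% × £4,010.00 = £1,749.36
Pension Levy: 4.34% × £10,210.00 = £443.11
Solidarity Surcharge: 5% × £10,210.00 = £510.50
Total: £1,749.36 + £443.11 + £510.50 = £2,702.97

£2,702.97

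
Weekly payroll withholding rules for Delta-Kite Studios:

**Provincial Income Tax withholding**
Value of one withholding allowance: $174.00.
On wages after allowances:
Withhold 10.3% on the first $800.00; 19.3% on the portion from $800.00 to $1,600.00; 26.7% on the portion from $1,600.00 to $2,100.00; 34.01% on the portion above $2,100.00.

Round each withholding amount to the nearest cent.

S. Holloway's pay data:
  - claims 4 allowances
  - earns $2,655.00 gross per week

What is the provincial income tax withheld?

Provincial Income Tax: taxable = $2,655.00 − 4×$174.00 = $1,959.00
  $236.80 + 26.7% × ($1,959.00 − $1,600.00) = $236.80 + 26.7% × $359.00 = $332.65

$332.65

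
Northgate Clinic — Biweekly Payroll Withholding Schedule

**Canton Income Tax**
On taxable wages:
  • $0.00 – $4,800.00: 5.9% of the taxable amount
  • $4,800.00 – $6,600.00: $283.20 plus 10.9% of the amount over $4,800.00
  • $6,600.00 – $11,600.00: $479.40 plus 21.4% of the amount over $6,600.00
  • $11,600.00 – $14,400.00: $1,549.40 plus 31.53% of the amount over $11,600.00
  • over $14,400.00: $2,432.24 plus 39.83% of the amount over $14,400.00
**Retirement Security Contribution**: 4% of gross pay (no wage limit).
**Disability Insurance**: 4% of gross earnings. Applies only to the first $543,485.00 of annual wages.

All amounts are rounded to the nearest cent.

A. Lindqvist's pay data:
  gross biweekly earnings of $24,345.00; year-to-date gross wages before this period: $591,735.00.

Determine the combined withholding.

$7,367.13

Canton Income Tax: taxable = $24,345.00
  $2,432.24 + 39.83% × ($24,345.00 − $14,400.00) = $2,432.24 + 39.83% × $9,945.00 = $6,393.33
Retirement Security Contribution: 4% × $24,345.00 = $973.80
Disability Insurance: YTD $591,735.00 ≥ cap $543,485.00 → $0.00
Total: $6,393.33 + $973.80 + $0.00 = $7,367.13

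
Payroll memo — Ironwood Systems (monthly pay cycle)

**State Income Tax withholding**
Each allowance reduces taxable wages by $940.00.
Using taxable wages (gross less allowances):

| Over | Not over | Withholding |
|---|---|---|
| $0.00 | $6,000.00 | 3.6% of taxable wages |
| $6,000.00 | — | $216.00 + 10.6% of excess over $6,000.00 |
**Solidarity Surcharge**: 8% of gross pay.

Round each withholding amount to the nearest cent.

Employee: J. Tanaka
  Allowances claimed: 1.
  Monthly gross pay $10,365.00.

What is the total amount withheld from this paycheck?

$1,408.25

State Income Tax: taxable = $10,365.00 − 1×$940.00 = $9,425.00
  $216.00 + 10.6% × ($9,425.00 − $6,000.00) = $216.00 + 10.6% × $3,425.00 = $579.05
Solidarity Surcharge: 8% × $10,365.00 = $829.20
Total: $579.05 + $829.20 = $1,408.25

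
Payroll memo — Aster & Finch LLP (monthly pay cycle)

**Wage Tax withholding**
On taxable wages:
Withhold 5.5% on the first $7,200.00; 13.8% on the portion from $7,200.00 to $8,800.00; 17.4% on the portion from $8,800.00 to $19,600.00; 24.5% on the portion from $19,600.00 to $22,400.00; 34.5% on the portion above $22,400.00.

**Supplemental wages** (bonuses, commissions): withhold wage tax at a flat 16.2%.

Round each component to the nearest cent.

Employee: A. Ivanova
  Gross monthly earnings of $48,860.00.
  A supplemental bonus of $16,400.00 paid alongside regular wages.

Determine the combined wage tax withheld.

$14,967.50

Wage Tax: taxable = $48,860.00
  $3,182.00 + 34.5% × ($48,860.00 − $22,400.00) = $3,182.00 + 34.5% × $26,460.00 = $12,310.70
Supplemental (16.2% flat on bonus): 16.2% × $16,400.00 = $2,656.80
Total wage tax: $12,310.70 + $2,656.80 = $14,967.50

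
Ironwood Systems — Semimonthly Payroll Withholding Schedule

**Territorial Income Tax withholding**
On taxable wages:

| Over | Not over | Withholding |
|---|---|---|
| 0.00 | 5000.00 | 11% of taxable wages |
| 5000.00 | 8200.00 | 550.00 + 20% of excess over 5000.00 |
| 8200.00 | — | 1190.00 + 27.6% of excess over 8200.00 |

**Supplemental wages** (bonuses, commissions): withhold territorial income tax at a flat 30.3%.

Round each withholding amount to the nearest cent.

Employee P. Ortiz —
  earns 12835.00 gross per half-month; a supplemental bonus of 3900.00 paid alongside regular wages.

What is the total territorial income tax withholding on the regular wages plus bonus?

Territorial Income Tax: taxable = 12835.00
  1190.00 + 27.6% × (12835.00 − 8200.00) = 1190.00 + 27.6% × 4635.00 = 2469.26
Supplemental (30.3% flat on bonus): 30.3% × 3900.00 = 1181.70
Total territorial income tax: 2469.26 + 1181.70 = 3650.96

3650.96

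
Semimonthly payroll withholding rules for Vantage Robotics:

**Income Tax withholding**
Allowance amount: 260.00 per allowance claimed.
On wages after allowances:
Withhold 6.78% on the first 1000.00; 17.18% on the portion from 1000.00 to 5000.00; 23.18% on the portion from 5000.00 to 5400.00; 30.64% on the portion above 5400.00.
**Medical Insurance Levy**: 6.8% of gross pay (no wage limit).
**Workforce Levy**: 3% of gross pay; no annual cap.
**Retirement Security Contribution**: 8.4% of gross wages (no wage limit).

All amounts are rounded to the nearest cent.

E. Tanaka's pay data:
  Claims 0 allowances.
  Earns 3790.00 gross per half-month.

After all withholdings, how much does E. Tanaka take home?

2553.10

Income Tax: taxable = 3790.00
  67.80 + 17.18% × (3790.00 − 1000.00) = 67.80 + 17.18% × 2790.00 = 547.12
Medical Insurance Levy: 6.8% × 3790.00 = 257.72
Workforce Levy: 3% × 3790.00 = 113.70
Retirement Security Contribution: 8.4% × 3790.00 = 318.36
Total withheld: 547.12 + 257.72 + 113.70 + 318.36 = 1236.90
Net pay: 3790.00 − 1236.90 = 2553.10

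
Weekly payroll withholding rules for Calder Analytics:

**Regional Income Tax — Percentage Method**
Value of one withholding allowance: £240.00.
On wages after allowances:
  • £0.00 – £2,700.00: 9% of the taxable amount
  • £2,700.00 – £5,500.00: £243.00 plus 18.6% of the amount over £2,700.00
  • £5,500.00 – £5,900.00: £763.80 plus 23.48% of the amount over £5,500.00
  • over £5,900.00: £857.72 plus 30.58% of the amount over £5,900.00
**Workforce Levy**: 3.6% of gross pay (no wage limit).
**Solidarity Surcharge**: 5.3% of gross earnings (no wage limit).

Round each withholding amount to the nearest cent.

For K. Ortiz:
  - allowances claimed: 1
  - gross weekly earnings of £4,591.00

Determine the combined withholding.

£958.69

Regional Income Tax: taxable = £4,591.00 − 1×£240.00 = £4,351.00
  £243.00 + 18.6% × (£4,351.00 − £2,700.00) = £243.00 + 18.6% × £1,651.00 = £550.09
Workforce Levy: 3.6% × £4,591.00 = £165.28
Solidarity Surcharge: 5.3% × £4,591.00 = £243.32
Total: £550.09 + £165.28 + £243.32 = £958.69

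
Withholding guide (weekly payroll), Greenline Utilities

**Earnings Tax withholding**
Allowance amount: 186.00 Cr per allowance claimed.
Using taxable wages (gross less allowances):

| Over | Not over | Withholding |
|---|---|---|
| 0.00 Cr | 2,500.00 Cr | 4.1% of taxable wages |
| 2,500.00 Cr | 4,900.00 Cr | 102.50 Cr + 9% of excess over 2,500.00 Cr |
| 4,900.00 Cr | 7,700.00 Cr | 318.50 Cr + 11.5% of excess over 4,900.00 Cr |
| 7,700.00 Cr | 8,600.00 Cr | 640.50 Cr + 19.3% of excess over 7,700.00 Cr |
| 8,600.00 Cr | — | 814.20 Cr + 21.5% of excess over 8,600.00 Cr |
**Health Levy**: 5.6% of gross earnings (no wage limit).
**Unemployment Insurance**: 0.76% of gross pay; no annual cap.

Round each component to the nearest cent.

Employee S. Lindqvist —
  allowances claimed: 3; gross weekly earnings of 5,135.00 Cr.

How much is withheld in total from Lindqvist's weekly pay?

Earnings Tax: taxable = 5,135.00 Cr − 3×186.00 Cr = 4,577.00 Cr
  102.50 Cr + 9% × (4,577.00 Cr − 2,500.00 Cr) = 102.50 Cr + 9% × 2,077.00 Cr = 289.43 Cr
Health Levy: 5.6% × 5,135.00 Cr = 287.56 Cr
Unemployment Insurance: 0.76% × 5,135.00 Cr = 39.03 Cr
Total: 289.43 Cr + 287.56 Cr + 39.03 Cr = 616.02 Cr

616.02 Cr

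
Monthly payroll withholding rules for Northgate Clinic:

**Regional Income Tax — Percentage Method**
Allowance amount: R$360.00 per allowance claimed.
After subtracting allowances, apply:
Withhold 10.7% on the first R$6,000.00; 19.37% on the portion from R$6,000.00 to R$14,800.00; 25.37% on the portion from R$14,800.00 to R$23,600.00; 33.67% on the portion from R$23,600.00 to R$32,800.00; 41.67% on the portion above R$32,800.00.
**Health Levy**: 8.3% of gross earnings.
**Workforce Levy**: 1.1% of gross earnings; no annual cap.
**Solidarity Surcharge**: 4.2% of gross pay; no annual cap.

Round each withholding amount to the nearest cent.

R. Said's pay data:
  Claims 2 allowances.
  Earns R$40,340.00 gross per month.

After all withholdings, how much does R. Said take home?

Regional Income Tax: taxable = R$40,340.00 − 2×R$360.00 = R$39,620.00
  R$7,676.76 + 41.67% × (R$39,620.00 − R$32,800.00) = R$7,676.76 + 41.67% × R$6,820.00 = R$10,518.65
Health Levy: 8.3% × R$40,340.00 = R$3,348.22
Workforce Levy: 1.1% × R$40,340.00 = R$443.74
Solidarity Surcharge: 4.2% × R$40,340.00 = R$1,694.28
Total withheld: R$10,518.65 + R$3,348.22 + R$443.74 + R$1,694.28 = R$16,004.89
Net pay: R$40,340.00 − R$16,004.89 = R$24,335.11

R$24,335.11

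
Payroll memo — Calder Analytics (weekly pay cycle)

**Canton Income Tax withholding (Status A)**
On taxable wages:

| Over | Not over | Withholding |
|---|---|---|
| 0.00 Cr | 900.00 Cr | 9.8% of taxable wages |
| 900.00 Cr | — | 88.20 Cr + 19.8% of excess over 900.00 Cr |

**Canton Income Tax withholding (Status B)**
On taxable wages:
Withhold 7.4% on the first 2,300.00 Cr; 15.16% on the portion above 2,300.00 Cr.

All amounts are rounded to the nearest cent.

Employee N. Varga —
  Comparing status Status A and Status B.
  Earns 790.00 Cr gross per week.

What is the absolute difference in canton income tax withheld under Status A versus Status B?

18.96 Cr

Canton Income Tax (Status A): taxable = 790.00 Cr
  9.8% × 790.00 Cr = 77.42 Cr
Canton Income Tax (Status B): taxable = 790.00 Cr
  7.4% × 790.00 Cr = 58.46 Cr
Difference: |77.42 Cr − 58.46 Cr| = 18.96 Cr (higher under Status A)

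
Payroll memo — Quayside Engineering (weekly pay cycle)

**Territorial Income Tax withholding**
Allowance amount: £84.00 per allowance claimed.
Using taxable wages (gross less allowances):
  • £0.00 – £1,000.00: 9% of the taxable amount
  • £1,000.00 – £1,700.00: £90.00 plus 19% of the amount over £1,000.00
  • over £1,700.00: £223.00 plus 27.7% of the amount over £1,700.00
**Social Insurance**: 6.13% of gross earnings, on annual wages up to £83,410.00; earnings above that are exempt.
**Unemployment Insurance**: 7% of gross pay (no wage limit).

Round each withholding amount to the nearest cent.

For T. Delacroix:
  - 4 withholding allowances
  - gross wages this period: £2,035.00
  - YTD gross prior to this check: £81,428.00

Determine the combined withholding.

Territorial Income Tax: taxable = £2,035.00 − 4×£84.00 = £1,699.00
  £90.00 + 19% × (£1,699.00 − £1,000.00) = £90.00 + 19% × £699.00 = £222.81
Social Insurance: cap £83,410.00 − YTD £81,428.00 = £1,982.00 subject; 6.13% × £1,982.00 = £121.50
Unemployment Insurance: 7% × £2,035.00 = £142.45
Total: £222.81 + £121.50 + £142.45 = £486.76

£486.76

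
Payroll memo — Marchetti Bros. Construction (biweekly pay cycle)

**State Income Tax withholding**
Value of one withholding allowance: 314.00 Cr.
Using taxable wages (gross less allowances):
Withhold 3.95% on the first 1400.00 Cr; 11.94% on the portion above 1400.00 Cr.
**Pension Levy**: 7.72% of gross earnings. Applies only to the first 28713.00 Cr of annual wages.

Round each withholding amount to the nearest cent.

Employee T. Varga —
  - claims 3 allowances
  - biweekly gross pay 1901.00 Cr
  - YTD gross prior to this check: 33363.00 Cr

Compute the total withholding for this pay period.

State Income Tax: taxable = 1901.00 Cr − 3×314.00 Cr = 959.00 Cr
  3.95% × 959.00 Cr = 37.88 Cr
Pension Levy: YTD 33363.00 Cr ≥ cap 28713.00 Cr → 0.00 Cr
Total: 37.88 Cr + 0.00 Cr = 37.88 Cr

37.88 Cr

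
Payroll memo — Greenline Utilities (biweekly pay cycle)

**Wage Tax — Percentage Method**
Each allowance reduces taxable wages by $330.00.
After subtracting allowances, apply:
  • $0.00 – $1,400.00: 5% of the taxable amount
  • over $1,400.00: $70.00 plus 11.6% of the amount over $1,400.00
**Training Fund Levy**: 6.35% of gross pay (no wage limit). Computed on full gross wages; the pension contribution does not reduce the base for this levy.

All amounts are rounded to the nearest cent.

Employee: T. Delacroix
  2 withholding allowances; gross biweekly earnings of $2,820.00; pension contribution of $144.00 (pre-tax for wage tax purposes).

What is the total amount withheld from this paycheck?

Wage Tax: taxable = $2,820.00 − $144.00 − 2×$330.00 = $2,016.00
  $70.00 + 11.6% × ($2,016.00 − $1,400.00) = $70.00 + 11.6% × $616.00 = $141.46
Training Fund Levy: 6.35% × $2,820.00 = $179.07
Total: $141.46 + $179.07 = $320.53

$320.53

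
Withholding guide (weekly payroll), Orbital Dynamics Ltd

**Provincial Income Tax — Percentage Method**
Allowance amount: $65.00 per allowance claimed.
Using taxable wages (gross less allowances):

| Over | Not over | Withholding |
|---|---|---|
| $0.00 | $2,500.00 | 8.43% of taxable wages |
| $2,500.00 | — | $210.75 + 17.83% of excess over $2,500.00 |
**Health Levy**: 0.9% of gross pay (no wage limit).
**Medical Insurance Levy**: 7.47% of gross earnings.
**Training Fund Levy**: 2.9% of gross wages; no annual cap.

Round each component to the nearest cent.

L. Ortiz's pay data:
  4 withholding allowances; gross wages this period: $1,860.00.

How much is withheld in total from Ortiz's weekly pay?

Provincial Income Tax: taxable = $1,860.00 − 4×$65.00 = $1,600.00
  8.43% × $1,600.00 = $134.88
Health Levy: 0.9% × $1,860.00 = $16.74
Medical Insurance Levy: 7.47% × $1,860.00 = $138.94
Training Fund Levy: 2.9% × $1,860.00 = $53.94
Total: $134.88 + $16.74 + $138.94 + $53.94 = $344.50

$344.50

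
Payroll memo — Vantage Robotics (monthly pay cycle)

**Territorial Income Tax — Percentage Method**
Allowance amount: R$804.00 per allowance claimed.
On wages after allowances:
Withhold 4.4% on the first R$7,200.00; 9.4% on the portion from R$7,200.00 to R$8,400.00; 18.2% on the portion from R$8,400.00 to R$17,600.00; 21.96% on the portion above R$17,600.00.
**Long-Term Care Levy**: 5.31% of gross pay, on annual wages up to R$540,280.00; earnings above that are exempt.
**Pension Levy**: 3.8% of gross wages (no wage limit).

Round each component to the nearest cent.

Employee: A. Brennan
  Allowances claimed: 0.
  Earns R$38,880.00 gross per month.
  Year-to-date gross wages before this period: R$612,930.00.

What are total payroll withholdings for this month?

Territorial Income Tax: taxable = R$38,880.00
  R$2,104.00 + 21.96% × (R$38,880.00 − R$17,600.00) = R$2,104.00 + 21.96% × R$21,280.00 = R$6,777.09
Long-Term Care Levy: YTD R$612,930.00 ≥ cap R$540,280.00 → R$0.00
Pension Levy: 3.8% × R$38,880.00 = R$1,477.44
Total: R$6,777.09 + R$0.00 + R$1,477.44 = R$8,254.53

R$8,254.53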